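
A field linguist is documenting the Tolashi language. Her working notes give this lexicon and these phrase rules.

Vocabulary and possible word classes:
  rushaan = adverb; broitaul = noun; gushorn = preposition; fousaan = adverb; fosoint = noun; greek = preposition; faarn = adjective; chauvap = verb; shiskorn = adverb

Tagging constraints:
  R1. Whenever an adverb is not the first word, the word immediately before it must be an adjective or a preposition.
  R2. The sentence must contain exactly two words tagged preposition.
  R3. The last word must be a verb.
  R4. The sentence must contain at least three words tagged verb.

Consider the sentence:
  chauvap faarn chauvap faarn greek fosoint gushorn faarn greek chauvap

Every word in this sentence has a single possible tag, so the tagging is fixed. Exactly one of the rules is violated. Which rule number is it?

Fixed tagging: verb adjective verb adjective preposition noun preposition adjective preposition verb.
Applying the rules: R1 ok, R2 fails, R3 ok, R4 ok.
Only rule 2 fails.

2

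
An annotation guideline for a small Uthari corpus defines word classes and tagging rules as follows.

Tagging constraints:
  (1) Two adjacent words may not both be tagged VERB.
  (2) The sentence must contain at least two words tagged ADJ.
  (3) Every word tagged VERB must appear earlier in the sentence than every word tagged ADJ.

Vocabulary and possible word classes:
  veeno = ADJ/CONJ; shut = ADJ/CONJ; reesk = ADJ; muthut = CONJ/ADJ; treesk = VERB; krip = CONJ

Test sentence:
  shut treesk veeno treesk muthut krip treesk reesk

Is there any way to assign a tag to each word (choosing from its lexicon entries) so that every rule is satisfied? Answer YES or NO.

Candidates per position — 1:shut {ADJ,CONJ}; 2:treesk {VERB}; 3:veeno {ADJ,CONJ}; 4:treesk {VERB}; 5:muthut {CONJ,ADJ}; 6:krip {CONJ}; 7:treesk {VERB}; 8:reesk {ADJ}.
Every candidate sequence violates at least one rule; no consistent tagging exists.

NO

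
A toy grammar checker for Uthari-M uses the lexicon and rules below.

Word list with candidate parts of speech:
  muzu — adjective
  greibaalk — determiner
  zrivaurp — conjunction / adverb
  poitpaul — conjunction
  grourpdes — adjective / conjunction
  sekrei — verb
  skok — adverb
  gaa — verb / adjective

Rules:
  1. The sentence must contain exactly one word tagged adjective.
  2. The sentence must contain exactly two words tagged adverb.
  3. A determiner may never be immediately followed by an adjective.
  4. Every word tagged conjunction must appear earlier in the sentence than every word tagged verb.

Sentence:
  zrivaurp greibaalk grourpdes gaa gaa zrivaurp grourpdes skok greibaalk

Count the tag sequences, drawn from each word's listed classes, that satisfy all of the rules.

Candidates per position — 1:zrivaurp {conjunction,adverb}; 2:greibaalk {determiner}; 3:grourpdes {adjective,conjunction}; 4:gaa {verb,adjective}; 5:gaa {verb,adjective}; 6:zrivaurp {conjunction,adverb}; 7:grourpdes {adjective,conjunction}; 8:skok {adverb}; 9:greibaalk {determiner}.
There are 64 candidate sequences in total.
The sequences that satisfy every rule: conjunction determiner conjunction verb verb adverb adjective adverb determiner.
Count = 1.

1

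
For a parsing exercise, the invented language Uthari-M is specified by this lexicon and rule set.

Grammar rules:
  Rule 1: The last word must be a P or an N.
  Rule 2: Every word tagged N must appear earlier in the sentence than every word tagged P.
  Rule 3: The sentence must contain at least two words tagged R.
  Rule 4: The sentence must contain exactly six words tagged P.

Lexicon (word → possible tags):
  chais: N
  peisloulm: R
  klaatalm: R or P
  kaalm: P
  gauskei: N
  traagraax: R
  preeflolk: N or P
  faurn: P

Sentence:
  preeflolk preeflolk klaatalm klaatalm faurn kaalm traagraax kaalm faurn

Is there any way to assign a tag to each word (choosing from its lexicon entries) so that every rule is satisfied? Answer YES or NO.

YES

Candidates per position — 1:preeflolk {N,P}; 2:preeflolk {N,P}; 3:klaatalm {R,P}; 4:klaatalm {R,P}; 5:faurn {P}; 6:kaalm {P}; 7:traagraax {R}; 8:kaalm {P}; 9:faurn {P}.
One satisfying assignment: N P P R P P R P P.
Check: rule 1 holds; rule 2 holds; rule 3 holds; rule 4 holds.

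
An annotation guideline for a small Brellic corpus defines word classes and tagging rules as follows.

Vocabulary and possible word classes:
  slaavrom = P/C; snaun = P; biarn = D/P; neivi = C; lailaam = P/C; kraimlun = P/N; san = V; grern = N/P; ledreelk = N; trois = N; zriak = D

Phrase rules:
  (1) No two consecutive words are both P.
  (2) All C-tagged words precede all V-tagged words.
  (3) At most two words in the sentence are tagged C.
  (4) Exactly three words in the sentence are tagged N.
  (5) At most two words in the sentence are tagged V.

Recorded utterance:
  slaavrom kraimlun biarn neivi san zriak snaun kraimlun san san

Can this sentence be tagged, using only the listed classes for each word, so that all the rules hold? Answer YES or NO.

NO

Candidates per position — 1:slaavrom {P,C}; 2:kraimlun {P,N}; 3:biarn {D,P}; 4:neivi {C}; 5:san {V}; 6:zriak {D}; 7:snaun {P}; 8:kraimlun {P,N}; 9:san {V}; 10:san {V}.
Rule 4 cannot be satisfied by any choice of tags from the lexicon.
So there is no consistent tagging.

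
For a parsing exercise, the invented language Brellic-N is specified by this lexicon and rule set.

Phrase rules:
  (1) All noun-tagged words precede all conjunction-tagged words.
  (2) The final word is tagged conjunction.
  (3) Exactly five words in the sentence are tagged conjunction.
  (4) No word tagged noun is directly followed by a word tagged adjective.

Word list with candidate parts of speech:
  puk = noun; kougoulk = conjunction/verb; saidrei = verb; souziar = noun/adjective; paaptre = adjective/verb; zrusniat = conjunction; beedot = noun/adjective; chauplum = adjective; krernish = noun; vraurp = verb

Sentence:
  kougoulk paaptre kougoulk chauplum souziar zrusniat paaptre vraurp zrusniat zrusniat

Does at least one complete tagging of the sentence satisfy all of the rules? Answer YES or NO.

YES

Candidates per position — 1:kougoulk {conjunction,verb}; 2:paaptre {adjective,verb}; 3:kougoulk {conjunction,verb}; 4:chauplum {adjective}; 5:souziar {noun,adjective}; 6:zrusniat {conjunction}; 7:paaptre {adjective,verb}; 8:vraurp {verb}; 9:zrusniat {conjunction}; 10:zrusniat {conjunction}.
One satisfying assignment: conjunction adjective conjunction adjective adjective conjunction adjective verb conjunction conjunction.
Rule-by-rule: rule 1 ✓; rule 2 ✓; rule 3 ✓; rule 4 ✓.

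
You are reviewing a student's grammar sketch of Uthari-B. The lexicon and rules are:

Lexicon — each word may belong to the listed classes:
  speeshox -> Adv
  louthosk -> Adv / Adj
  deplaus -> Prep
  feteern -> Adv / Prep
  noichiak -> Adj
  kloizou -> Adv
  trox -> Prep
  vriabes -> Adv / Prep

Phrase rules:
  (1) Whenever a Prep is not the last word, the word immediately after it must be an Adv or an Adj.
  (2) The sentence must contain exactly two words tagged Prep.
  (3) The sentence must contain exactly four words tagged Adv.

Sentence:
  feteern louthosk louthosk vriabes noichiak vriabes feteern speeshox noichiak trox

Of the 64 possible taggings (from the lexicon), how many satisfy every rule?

Candidates per position — 1:feteern {Adv,Prep}; 2:louthosk {Adv,Adj}; 3:louthosk {Adv,Adj}; 4:vriabes {Adv,Prep}; 5:noichiak {Adj}; 6:vriabes {Adv,Prep}; 7:feteern {Adv,Prep}; 8:speeshox {Adv}; 9:noichiak {Adj}; 10:trox {Prep}.
There are 64 candidate sequences in total.
The sequences that satisfy every rule: Adv Adj Adj Adv Adj Adv Prep Adv Adj Prep; Adv Adj Adj Adv Adj Prep Adv Adv Adj Prep; Adv Adj Adj Prep Adj Adv Adv Adv Adj Prep; Prep Adj Adj Adv Adj Adv Adv Adv Adj Prep.
Count = 4.

4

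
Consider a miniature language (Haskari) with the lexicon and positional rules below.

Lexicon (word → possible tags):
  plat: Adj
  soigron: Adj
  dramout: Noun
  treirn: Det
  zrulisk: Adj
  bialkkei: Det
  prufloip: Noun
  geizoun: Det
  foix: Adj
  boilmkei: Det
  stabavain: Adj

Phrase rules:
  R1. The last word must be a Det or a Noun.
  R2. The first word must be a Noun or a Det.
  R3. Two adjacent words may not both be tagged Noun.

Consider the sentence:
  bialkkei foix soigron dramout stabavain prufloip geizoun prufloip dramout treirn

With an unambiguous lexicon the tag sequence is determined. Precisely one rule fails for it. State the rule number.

3

Fixed tagging: Det Adj Adj Noun Adj Noun Det Noun Noun Det.
Rule check: R1 ok, R2 ok, R3 fails.
Only rule 3 fails.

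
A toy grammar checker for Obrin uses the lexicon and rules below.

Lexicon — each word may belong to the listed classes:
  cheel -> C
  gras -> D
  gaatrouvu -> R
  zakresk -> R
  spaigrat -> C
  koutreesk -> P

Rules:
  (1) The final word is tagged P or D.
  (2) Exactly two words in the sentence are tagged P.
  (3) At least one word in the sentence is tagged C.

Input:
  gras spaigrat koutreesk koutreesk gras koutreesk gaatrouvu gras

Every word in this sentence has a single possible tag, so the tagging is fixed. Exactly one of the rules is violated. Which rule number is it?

2

Fixed tagging: D C P P D P R D.
Checking each rule: R1 ok, R2 fails, R3 ok.
Only rule 2 fails.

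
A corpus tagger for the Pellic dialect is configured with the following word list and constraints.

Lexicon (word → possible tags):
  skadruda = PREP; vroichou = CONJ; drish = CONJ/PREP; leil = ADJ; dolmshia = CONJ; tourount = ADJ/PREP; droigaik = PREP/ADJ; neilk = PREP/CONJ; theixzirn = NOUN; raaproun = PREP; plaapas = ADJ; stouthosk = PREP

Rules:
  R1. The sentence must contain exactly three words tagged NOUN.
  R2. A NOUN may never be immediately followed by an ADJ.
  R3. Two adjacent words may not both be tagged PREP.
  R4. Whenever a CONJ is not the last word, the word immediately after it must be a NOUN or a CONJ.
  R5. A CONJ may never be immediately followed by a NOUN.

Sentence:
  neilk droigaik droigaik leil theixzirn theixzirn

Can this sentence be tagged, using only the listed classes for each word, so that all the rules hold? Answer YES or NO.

NO

Candidates per position — 1:neilk {PREP,CONJ}; 2:droigaik {PREP,ADJ}; 3:droigaik {PREP,ADJ}; 4:leil {ADJ}; 5:theixzirn {NOUN}; 6:theixzirn {NOUN}.
Rule 1 cannot be satisfied by any choice of tags from the lexicon.
So there is no consistent tagging.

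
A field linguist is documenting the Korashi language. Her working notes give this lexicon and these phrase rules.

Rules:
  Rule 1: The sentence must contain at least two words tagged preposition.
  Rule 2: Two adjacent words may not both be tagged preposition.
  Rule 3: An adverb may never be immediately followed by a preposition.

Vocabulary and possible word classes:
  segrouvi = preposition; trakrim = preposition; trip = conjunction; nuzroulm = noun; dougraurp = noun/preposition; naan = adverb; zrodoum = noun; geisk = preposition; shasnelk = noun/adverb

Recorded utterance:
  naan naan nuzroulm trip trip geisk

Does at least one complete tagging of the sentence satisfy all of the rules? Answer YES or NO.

Candidates per position — 1:naan {adverb}; 2:naan {adverb}; 3:nuzroulm {noun}; 4:trip {conjunction}; 5:trip {conjunction}; 6:geisk {preposition}.
Rule 1 cannot be satisfied by any choice of tags from the lexicon.
So there is no consistent tagging.

NO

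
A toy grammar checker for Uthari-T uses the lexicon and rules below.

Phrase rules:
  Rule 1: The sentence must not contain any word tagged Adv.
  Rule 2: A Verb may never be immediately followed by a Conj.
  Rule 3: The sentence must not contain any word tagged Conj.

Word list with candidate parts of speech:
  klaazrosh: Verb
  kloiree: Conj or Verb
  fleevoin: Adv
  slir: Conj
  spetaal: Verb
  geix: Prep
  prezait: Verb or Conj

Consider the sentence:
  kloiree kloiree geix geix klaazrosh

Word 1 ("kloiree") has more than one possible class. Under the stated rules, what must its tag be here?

Candidates per position — 1:kloiree {Conj,Verb}; 2:kloiree {Conj,Verb}; 3:geix {Prep}; 4:geix {Prep}; 5:klaazrosh {Verb}.
Word 1 cannot be Conj — rule 3 would then fail for every completion. It is Verb.
Word 2 cannot be Conj — rule 2 would then fail for every completion. It is Verb.
That leaves exactly one tagging: Verb Verb Prep Prep Verb.
Rule-by-rule: rule 1 holds; rule 2 holds; rule 3 holds.

Verb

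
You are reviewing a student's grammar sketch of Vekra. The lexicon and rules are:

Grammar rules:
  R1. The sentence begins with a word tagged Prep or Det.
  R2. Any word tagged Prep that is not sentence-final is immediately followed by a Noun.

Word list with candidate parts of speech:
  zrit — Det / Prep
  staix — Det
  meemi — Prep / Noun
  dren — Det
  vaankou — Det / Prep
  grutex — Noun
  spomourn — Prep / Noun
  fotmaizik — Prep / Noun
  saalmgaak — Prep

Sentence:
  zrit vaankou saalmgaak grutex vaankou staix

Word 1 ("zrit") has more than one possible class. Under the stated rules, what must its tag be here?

Candidates per position — 1:zrit {Det,Prep}; 2:vaankou {Det,Prep}; 3:saalmgaak {Prep}; 4:grutex {Noun}; 5:vaankou {Det,Prep}; 6:staix {Det}.
At position 1, choosing Prep makes rule 2 impossible to satisfy; hence Det.
At position 2, choosing Prep makes rule 2 impossible to satisfy; hence Det.
At position 5, choosing Prep makes rule 2 impossible to satisfy; hence Det.
The unique satisfying tagging is: Det Det Prep Noun Det Det.
Checking: rule 1 satisfied; rule 2 satisfied.

Det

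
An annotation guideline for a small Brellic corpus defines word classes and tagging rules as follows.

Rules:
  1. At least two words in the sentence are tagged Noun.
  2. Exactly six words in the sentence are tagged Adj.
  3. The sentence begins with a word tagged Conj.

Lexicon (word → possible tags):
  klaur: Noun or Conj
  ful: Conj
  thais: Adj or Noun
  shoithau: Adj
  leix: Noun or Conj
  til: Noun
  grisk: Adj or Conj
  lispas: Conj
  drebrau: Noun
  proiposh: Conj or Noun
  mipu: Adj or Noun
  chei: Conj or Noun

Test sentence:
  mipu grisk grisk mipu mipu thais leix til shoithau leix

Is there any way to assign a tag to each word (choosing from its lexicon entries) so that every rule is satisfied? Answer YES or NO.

Candidates per position — 1:mipu {Adj,Noun}; 2:grisk {Adj,Conj}; 3:grisk {Adj,Conj}; 4:mipu {Adj,Noun}; 5:mipu {Adj,Noun}; 6:thais {Adj,Noun}; 7:leix {Noun,Conj}; 8:til {Noun}; 9:shoithau {Adj}; 10:leix {Noun,Conj}.
Rule 3 cannot be satisfied by any choice of tags from the lexicon.
So there is no consistent tagging.

NO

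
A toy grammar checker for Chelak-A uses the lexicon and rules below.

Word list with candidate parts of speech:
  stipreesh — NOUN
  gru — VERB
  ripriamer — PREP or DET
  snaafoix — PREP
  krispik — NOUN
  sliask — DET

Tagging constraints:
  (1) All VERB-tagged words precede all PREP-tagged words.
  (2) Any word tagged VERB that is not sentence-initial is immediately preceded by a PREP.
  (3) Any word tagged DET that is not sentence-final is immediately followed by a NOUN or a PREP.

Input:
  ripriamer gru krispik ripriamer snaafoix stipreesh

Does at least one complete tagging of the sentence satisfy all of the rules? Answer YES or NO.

Candidates per position — 1:ripriamer {PREP,DET}; 2:gru {VERB}; 3:krispik {NOUN}; 4:ripriamer {PREP,DET}; 5:snaafoix {PREP}; 6:stipreesh {NOUN}.
Every candidate sequence violates at least one rule; no consistent tagging exists.

NO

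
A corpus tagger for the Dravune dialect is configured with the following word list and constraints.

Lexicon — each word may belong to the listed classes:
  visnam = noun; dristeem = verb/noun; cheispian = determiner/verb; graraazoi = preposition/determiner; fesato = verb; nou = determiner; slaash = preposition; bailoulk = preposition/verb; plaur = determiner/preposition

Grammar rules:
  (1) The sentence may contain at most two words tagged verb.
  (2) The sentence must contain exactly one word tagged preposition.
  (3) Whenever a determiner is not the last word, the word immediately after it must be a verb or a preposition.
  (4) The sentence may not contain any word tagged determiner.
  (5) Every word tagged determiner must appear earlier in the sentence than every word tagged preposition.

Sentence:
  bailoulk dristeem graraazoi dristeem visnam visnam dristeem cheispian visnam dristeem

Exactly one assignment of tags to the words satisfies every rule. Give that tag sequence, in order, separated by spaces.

Candidates per position — 1:bailoulk {preposition,verb}; 2:dristeem {verb,noun}; 3:graraazoi {preposition,determiner}; 4:dristeem {verb,noun}; 5:visnam {noun}; 6:visnam {noun}; 7:dristeem {verb,noun}; 8:cheispian {determiner,verb}; 9:visnam {noun}; 10:dristeem {verb,noun}.
At position 3, choosing determiner makes rule 4 impossible to satisfy; hence preposition.
At position 8, choosing determiner makes rule 3 impossible to satisfy; hence verb.
At position 1, choosing preposition makes rule 2 impossible to satisfy; hence verb.
At position 2, choosing verb makes rule 1 impossible to satisfy; hence noun.
At position 4, choosing verb makes rule 1 impossible to satisfy; hence noun.
At position 7, choosing verb makes rule 1 impossible to satisfy; hence noun.
At position 10, choosing verb makes rule 1 impossible to satisfy; hence noun.
The unique satisfying tagging is: verb noun preposition noun noun noun noun verb noun noun.
Rule-by-rule: rule 1 satisfied; rule 2 satisfied; rule 3 satisfied; rule 4 satisfied; rule 5 satisfied.

verb noun preposition noun noun noun noun verb noun noun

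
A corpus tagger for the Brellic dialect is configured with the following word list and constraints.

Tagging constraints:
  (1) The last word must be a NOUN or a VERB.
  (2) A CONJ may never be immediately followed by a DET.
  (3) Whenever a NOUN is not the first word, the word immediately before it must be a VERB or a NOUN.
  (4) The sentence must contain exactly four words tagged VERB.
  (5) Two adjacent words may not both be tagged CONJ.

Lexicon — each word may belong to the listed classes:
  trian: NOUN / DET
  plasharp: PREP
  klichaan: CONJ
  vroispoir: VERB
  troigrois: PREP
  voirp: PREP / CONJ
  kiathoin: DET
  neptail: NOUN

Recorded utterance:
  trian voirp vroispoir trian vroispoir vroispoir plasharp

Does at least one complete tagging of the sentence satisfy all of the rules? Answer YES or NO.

NO

Candidates per position — 1:trian {NOUN,DET}; 2:voirp {PREP,CONJ}; 3:vroispoir {VERB}; 4:trian {NOUN,DET}; 5:vroispoir {VERB}; 6:vroispoir {VERB}; 7:plasharp {PREP}.
Rule 1 cannot be satisfied by any choice of tags from the lexicon.
So there is no consistent tagging.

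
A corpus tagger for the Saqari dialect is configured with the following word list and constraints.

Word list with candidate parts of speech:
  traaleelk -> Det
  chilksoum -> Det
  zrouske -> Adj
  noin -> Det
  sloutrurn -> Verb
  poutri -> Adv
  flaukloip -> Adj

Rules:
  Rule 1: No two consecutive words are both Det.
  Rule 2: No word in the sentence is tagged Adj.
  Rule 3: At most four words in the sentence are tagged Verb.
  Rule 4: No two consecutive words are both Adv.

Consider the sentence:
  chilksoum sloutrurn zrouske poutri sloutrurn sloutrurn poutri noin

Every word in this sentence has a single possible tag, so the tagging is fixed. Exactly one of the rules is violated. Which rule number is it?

Fixed tagging: Det Verb Adj Adv Verb Verb Adv Det.
Rule check: R1 holds, R2 violated, R3 holds, R4 holds.
Only rule 2 fails.

2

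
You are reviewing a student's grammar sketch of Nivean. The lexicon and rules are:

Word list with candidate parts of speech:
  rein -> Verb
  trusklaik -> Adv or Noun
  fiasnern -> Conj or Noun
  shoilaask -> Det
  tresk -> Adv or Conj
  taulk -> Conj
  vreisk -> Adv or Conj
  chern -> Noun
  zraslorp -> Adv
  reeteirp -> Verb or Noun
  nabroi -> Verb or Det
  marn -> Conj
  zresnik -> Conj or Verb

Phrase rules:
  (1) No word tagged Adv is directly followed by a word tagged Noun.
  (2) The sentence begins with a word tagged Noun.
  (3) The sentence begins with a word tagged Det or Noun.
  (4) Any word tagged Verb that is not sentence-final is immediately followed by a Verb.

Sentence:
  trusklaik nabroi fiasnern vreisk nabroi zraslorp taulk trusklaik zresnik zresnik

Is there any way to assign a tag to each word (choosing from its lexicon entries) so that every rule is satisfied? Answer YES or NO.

YES

Candidates per position — 1:trusklaik {Adv,Noun}; 2:nabroi {Verb,Det}; 3:fiasnern {Conj,Noun}; 4:vreisk {Adv,Conj}; 5:nabroi {Verb,Det}; 6:zraslorp {Adv}; 7:taulk {Conj}; 8:trusklaik {Adv,Noun}; 9:zresnik {Conj,Verb}; 10:zresnik {Conj,Verb}.
One satisfying assignment: Noun Det Noun Adv Det Adv Conj Noun Conj Conj.
Verifying each rule — rule 1 holds; rule 2 holds; rule 3 holds; rule 4 holds.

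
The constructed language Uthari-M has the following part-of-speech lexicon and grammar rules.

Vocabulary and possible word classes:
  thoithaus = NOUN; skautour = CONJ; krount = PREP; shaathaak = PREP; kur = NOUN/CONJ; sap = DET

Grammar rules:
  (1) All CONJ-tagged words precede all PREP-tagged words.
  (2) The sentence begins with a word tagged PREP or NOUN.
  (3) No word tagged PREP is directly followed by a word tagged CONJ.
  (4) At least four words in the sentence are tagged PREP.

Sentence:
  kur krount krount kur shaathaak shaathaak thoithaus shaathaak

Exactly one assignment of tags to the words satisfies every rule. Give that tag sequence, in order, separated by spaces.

NOUN PREP PREP NOUN PREP PREP NOUN PREP

Candidates per position — 1:kur {NOUN,CONJ}; 2:krount {PREP}; 3:krount {PREP}; 4:kur {NOUN,CONJ}; 5:shaathaak {PREP}; 6:shaathaak {PREP}; 7:thoithaus {NOUN}; 8:shaathaak {PREP}.
Position 1: tagging it CONJ would leave rule 2 unsatisfiable, so it must be NOUN.
Position 4: tagging it CONJ would leave rule 1 unsatisfiable, so it must be NOUN.
So the tagging must be: NOUN PREP PREP NOUN PREP PREP NOUN PREP.
Checking: rule 1 ✓; rule 2 ✓; rule 3 ✓; rule 4 ✓.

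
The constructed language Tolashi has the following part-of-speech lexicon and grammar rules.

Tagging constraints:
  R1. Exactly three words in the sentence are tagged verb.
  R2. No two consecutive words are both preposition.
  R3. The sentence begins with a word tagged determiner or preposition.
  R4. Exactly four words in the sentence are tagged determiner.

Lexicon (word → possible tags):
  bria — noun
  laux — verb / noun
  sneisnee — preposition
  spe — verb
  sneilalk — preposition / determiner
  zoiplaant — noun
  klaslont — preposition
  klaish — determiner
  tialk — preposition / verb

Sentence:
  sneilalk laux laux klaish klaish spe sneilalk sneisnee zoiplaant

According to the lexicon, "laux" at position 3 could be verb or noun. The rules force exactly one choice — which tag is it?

Candidates per position — 1:sneilalk {preposition,determiner}; 2:laux {verb,noun}; 3:laux {verb,noun}; 4:klaish {determiner}; 5:klaish {determiner}; 6:spe {verb}; 7:sneilalk {preposition,determiner}; 8:sneisnee {preposition}; 9:zoiplaant {noun}.
If word 1 were preposition, no tagging could satisfy rule 4; so word 1 is determiner.
If word 2 were noun, no tagging could satisfy rule 1; so word 2 is verb.
If word 3 were noun, no tagging could satisfy rule 1; so word 3 is verb.
If word 7 were preposition, no tagging could satisfy rule 2; so word 7 is determiner.
The only consistent sequence is: determiner verb verb determiner determiner verb determiner preposition noun.
Rule-by-rule: rule 1 satisfied; rule 2 satisfied; rule 3 satisfied; rule 4 satisfied.

verb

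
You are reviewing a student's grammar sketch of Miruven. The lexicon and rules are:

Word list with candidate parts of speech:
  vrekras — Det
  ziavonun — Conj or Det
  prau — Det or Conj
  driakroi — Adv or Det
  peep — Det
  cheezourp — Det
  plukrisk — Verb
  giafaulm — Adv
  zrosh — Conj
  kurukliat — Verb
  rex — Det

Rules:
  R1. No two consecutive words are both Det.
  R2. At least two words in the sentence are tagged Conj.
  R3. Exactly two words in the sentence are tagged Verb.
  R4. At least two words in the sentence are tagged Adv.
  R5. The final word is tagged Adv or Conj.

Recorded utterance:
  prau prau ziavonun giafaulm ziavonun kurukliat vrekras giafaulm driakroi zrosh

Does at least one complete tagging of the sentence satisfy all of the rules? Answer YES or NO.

Candidates per position — 1:prau {Det,Conj}; 2:prau {Det,Conj}; 3:ziavonun {Conj,Det}; 4:giafaulm {Adv}; 5:ziavonun {Conj,Det}; 6:kurukliat {Verb}; 7:vrekras {Det}; 8:giafaulm {Adv}; 9:driakroi {Adv,Det}; 10:zrosh {Conj}.
Rule 3 cannot be satisfied by any choice of tags from the lexicon.
So there is no consistent tagging.

NO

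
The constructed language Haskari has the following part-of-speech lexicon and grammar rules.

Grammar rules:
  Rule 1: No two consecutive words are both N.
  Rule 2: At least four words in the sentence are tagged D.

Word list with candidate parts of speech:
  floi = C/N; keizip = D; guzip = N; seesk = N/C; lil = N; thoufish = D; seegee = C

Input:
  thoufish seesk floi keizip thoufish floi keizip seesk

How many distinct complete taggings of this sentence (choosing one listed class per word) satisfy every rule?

12

Candidates per position — 1:thoufish {D}; 2:seesk {N,C}; 3:floi {C,N}; 4:keizip {D}; 5:thoufish {D}; 6:floi {C,N}; 7:keizip {D}; 8:seesk {N,C}.
There are 16 candidate sequences in total.
Checking each against the rules leaves 12 sequences.
Count = 12.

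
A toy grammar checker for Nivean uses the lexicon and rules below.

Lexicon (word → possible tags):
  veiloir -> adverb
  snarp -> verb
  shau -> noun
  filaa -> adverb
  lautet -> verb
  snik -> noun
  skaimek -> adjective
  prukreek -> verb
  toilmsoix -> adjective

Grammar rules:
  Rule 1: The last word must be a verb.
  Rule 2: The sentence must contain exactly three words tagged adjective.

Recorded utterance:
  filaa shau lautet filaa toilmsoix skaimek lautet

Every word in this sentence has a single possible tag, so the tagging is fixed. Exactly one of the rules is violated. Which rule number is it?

2

Fixed tagging: adverb noun verb adverb adjective adjective verb.
Checking each rule: R1 pass, R2 fail.
Only rule 2 fails.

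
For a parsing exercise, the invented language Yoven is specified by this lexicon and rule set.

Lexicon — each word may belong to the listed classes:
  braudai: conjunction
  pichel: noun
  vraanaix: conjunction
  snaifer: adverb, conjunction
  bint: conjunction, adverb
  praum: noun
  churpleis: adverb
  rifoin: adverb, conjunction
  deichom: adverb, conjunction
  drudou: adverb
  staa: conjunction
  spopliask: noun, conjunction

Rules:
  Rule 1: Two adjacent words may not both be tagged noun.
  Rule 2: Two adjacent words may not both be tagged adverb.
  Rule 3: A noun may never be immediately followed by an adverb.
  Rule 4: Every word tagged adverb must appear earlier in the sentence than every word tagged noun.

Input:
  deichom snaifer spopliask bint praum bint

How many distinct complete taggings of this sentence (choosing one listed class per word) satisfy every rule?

Candidates per position — 1:deichom {adverb,conjunction}; 2:snaifer {adverb,conjunction}; 3:spopliask {noun,conjunction}; 4:bint {conjunction,adverb}; 5:praum {noun}; 6:bint {conjunction,adverb}.
There are 32 candidate sequences in total.
Checking each against the rules leaves 9 sequences.
Count = 9.

9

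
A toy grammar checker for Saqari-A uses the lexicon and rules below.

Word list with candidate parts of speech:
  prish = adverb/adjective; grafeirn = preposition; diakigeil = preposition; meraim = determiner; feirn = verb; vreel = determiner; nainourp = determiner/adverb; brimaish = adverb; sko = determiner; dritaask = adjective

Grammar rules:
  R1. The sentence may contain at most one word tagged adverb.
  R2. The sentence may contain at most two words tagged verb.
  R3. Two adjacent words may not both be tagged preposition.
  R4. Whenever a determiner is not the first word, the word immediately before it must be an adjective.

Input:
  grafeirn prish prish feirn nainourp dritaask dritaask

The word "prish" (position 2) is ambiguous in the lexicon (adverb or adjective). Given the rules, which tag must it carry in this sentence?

adjective

Candidates per position — 1:grafeirn {preposition}; 2:prish {adverb,adjective}; 3:prish {adverb,adjective}; 4:feirn {verb}; 5:nainourp {determiner,adverb}; 6:dritaask {adjective}; 7:dritaask {adjective}.
Position 5: determiner is ruled out by rule 4; that leaves adverb.
Position 2: adverb is ruled out by rule 1; that leaves adjective.
Position 3: adverb is ruled out by rule 1; that leaves adjective.
That leaves exactly one tagging: preposition adjective adjective verb adverb adjective adjective.
Check: rule 1 satisfied; rule 2 satisfied; rule 3 satisfied; rule 4 satisfied.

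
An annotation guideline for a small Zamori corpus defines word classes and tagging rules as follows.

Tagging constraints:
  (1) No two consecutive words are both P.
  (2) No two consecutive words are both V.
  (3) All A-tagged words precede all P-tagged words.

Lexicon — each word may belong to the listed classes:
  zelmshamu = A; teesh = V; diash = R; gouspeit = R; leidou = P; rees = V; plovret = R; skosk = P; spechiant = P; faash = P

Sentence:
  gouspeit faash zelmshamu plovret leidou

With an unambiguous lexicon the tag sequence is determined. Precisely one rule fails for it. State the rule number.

Fixed tagging: R P A R P.
Rule check: R1 ok, R2 ok, R3 fails.
Only rule 3 fails.

3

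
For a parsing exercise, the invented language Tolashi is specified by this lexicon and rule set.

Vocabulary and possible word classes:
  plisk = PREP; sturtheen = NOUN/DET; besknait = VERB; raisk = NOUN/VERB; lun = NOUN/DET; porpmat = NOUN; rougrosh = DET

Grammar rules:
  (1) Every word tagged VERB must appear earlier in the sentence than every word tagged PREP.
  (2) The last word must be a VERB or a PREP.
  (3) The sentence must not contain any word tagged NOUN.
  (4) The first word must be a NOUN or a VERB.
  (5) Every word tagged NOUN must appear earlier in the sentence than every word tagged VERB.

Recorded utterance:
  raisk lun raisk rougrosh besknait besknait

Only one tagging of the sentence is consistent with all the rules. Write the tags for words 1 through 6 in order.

VERB DET VERB DET VERB VERB

Candidates per position — 1:raisk {NOUN,VERB}; 2:lun {NOUN,DET}; 3:raisk {NOUN,VERB}; 4:rougrosh {DET}; 5:besknait {VERB}; 6:besknait {VERB}.
Position 1: NOUN is ruled out by rule 3; that leaves VERB.
Position 2: NOUN is ruled out by rule 3; that leaves DET.
Position 3: NOUN is ruled out by rule 3; that leaves VERB.
The unique satisfying tagging is: VERB DET VERB DET VERB VERB.
Check: rule 1 ✓; rule 2 ✓; rule 3 ✓; rule 4 ✓; rule 5 ✓.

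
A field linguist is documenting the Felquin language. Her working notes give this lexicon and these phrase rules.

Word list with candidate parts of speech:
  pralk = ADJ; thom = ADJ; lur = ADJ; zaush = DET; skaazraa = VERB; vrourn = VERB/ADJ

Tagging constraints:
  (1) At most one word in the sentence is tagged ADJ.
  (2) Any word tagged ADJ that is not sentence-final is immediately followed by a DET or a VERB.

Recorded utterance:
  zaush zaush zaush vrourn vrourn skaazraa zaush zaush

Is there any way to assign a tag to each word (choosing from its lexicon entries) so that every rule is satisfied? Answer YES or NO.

Candidates per position — 1:zaush {DET}; 2:zaush {DET}; 3:zaush {DET}; 4:vrourn {VERB,ADJ}; 5:vrourn {VERB,ADJ}; 6:skaazraa {VERB}; 7:zaush {DET}; 8:zaush {DET}.
One satisfying assignment: DET DET DET VERB VERB VERB DET DET.
Checking: rule 1 holds; rule 2 holds.

YES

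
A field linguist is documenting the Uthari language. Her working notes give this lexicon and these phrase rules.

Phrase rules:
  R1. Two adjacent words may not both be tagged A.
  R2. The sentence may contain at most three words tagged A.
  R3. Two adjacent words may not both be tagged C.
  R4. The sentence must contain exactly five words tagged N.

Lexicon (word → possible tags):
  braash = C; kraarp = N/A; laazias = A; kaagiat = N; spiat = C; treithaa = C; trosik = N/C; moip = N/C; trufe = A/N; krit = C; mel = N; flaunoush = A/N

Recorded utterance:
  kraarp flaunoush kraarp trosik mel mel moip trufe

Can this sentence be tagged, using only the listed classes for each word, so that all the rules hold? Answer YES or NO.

Candidates per position — 1:kraarp {N,A}; 2:flaunoush {A,N}; 3:kraarp {N,A}; 4:trosik {N,C}; 5:mel {N}; 6:mel {N}; 7:moip {N,C}; 8:trufe {A,N}.
One satisfying assignment: N A N C N N C N.
Checking: rule 1 ok; rule 2 ok; rule 3 ok; rule 4 ok.

YES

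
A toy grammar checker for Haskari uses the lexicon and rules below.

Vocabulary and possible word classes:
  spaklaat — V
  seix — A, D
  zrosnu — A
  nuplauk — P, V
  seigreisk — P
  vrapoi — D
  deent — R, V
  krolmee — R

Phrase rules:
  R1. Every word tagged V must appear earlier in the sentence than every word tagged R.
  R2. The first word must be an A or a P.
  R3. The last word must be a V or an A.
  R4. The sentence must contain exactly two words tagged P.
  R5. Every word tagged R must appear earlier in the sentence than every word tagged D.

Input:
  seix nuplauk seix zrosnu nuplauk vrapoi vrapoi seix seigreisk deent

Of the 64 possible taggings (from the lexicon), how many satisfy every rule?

8

Candidates per position — 1:seix {A,D}; 2:nuplauk {P,V}; 3:seix {A,D}; 4:zrosnu {A}; 5:nuplauk {P,V}; 6:vrapoi {D}; 7:vrapoi {D}; 8:seix {A,D}; 9:seigreisk {P}; 10:deent {R,V}.
There are 64 candidate sequences in total.
Checking each against the rules leaves 8 sequences.
Count = 8.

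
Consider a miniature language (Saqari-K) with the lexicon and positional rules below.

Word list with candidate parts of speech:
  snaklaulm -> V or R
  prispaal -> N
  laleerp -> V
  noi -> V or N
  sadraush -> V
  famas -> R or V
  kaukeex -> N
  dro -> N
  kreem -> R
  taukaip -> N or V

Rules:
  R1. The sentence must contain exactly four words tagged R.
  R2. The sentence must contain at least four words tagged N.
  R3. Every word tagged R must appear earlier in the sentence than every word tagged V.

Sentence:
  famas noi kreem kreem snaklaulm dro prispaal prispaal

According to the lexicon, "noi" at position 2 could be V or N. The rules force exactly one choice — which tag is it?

N

Candidates per position — 1:famas {R,V}; 2:noi {V,N}; 3:kreem {R}; 4:kreem {R}; 5:snaklaulm {V,R}; 6:dro {N}; 7:prispaal {N}; 8:prispaal {N}.
Position 1: V is ruled out by rule 1; that leaves R.
Position 2: V is ruled out by rule 2; that leaves N.
Position 5: V is ruled out by rule 1; that leaves R.
That leaves exactly one tagging: R N R R R N N N.
Checking: rule 1 satisfied; rule 2 satisfied; rule 3 satisfied.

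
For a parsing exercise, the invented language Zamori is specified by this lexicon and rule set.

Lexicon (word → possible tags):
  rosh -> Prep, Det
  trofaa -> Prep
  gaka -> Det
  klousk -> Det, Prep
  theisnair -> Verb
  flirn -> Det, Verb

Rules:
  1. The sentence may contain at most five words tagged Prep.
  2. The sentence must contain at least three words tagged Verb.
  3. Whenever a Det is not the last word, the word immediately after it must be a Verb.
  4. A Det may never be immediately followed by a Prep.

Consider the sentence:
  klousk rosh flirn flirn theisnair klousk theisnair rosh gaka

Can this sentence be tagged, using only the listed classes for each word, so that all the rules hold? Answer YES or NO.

YES

Candidates per position — 1:klousk {Det,Prep}; 2:rosh {Prep,Det}; 3:flirn {Det,Verb}; 4:flirn {Det,Verb}; 5:theisnair {Verb}; 6:klousk {Det,Prep}; 7:theisnair {Verb}; 8:rosh {Prep,Det}; 9:gaka {Det}.
One satisfying assignment: Prep Det Verb Verb Verb Prep Verb Prep Det.
Check: rule 1 ✓; rule 2 ✓; rule 3 ✓; rule 4 ✓.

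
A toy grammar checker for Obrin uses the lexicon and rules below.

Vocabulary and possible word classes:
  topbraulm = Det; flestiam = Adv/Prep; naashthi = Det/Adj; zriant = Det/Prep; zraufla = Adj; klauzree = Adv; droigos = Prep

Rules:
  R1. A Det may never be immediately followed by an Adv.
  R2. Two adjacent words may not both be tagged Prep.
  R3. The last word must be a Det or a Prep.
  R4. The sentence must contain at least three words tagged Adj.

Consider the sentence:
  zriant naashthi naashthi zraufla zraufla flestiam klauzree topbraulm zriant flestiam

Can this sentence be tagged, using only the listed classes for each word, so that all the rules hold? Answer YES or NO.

Candidates per position — 1:zriant {Det,Prep}; 2:naashthi {Det,Adj}; 3:naashthi {Det,Adj}; 4:zraufla {Adj}; 5:zraufla {Adj}; 6:flestiam {Adv,Prep}; 7:klauzree {Adv}; 8:topbraulm {Det}; 9:zriant {Det,Prep}; 10:flestiam {Adv,Prep}.
One satisfying assignment: Prep Adj Det Adj Adj Adv Adv Det Det Prep.
Verifying each rule — rule 1 ok; rule 2 ok; rule 3 ok; rule 4 ok.

YES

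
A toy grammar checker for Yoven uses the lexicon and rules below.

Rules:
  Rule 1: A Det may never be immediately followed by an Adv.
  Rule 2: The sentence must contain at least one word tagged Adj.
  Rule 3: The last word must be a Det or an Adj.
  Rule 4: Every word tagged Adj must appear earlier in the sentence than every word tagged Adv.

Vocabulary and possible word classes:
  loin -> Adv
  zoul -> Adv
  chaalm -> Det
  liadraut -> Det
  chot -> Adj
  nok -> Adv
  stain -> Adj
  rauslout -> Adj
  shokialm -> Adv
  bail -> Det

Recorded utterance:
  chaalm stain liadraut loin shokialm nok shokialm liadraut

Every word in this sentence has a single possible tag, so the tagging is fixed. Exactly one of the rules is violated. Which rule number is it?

Fixed tagging: Det Adj Det Adv Adv Adv Adv Det.
Checking each rule: R1 fails, R2 ok, R3 ok, R4 ok.
Only rule 1 fails.

1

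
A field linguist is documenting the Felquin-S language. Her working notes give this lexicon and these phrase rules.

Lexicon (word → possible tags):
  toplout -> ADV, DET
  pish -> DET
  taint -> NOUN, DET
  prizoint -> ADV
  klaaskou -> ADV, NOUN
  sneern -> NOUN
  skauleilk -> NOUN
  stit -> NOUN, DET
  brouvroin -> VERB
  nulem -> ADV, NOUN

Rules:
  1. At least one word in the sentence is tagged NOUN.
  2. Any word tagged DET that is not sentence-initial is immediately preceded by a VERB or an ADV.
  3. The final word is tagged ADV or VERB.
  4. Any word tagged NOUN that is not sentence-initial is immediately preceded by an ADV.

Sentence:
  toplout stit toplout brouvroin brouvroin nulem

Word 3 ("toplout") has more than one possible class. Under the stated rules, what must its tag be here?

Candidates per position — 1:toplout {ADV,DET}; 2:stit {NOUN,DET}; 3:toplout {ADV,DET}; 4:brouvroin {VERB}; 5:brouvroin {VERB}; 6:nulem {ADV,NOUN}.
If word 3 were DET, no tagging could satisfy rule 2; so word 3 is ADV.
If word 6 were NOUN, no tagging could satisfy rule 3; so word 6 is ADV.
If word 2 were DET, no tagging could satisfy rule 1; so word 2 is NOUN.
If word 1 were DET, no tagging could satisfy rule 4; so word 1 is ADV.
That leaves exactly one tagging: ADV NOUN ADV VERB VERB ADV.
Rule-by-rule: rule 1 satisfied; rule 2 satisfied; rule 3 satisfied; rule 4 satisfied.

ADV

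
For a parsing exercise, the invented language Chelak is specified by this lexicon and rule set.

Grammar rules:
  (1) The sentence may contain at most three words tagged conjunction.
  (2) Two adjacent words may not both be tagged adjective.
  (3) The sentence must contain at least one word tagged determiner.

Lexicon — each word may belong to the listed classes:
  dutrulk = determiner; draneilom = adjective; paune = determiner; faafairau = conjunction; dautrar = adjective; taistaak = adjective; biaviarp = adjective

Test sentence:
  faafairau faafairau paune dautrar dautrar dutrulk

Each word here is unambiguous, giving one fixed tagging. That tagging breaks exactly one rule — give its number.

2

Fixed tagging: conjunction conjunction determiner adjective adjective determiner.
Applying the rules: R1 holds, R2 violated, R3 holds.
Only rule 2 fails.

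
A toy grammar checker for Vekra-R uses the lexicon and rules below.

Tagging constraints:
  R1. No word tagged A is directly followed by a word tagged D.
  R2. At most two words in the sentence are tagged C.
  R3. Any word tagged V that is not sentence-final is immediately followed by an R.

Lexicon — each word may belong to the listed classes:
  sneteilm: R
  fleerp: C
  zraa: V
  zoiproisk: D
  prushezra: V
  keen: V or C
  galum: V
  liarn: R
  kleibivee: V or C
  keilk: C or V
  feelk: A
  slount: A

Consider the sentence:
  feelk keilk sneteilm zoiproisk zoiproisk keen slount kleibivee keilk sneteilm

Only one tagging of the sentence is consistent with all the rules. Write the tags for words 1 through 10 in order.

Candidates per position — 1:feelk {A}; 2:keilk {C,V}; 3:sneteilm {R}; 4:zoiproisk {D}; 5:zoiproisk {D}; 6:keen {V,C}; 7:slount {A}; 8:kleibivee {V,C}; 9:keilk {C,V}; 10:sneteilm {R}.
At position 6, choosing V makes rule 3 impossible to satisfy; hence C.
At position 8, choosing V makes rule 3 impossible to satisfy; hence C.
At position 9, choosing C makes rule 2 impossible to satisfy; hence V.
At position 2, choosing C makes rule 2 impossible to satisfy; hence V.
So the tagging must be: A V R D D C A C V R.
Verifying each rule — rule 1 ok; rule 2 ok; rule 3 ok.

A V R D D C A C V R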